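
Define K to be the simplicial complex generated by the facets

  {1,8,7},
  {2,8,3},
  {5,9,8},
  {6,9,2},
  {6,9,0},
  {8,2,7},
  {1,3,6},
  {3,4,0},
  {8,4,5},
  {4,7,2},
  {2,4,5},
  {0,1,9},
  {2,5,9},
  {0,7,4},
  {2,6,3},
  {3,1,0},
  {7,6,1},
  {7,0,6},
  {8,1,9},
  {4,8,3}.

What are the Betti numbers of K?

b_0 = 1, b_1 = 1, b_2 = 0.

Order the vertices as 0 < 1 < 2 < 3 < 4 < 5 < 6 < 7 < 8 < 9. Listing each simplex with vertices in this order, K has dimension 2 with simplices:

  0-simplices (10): [0], [1], [2], [3], [4], [5], [6], [7], [8], [9]
  1-simplices (30): (30 of them)
  2-simplices (20): (20 of them)

so the chain groups are C_0 ≅ Z^10, C_1 ≅ Z^30, C_2 ≅ Z^20.

∂_1: C_1 → C_0 sends each edge [p,q] (with p < q) to q − p.
The resulting 10×30 matrix has rank 9, and its Smith normal form has invariant factors (1,1,1,1,1,1,1,1,1).

Boundary ∂_2: C_2 → C_1 maps a triangle to the signed sum of its edges. For instance
  ∂[2,4,5] = [4,5] − [2,5] + [2,4],
  ∂[1,8,9] = [8,9] − [1,9] + [1,8].
As a 30×20 matrix over Z this has rank 20, with invariant factors (1,1,1,1,1,1,1,1,1,1,1,1,1,1,1,1,1,1,1,2).

Reading off H_k = ker ∂_k / im ∂_{k+1}:

  H_0: rank C_0 − rank ∂_1 = 10 − 9 = 1, and the invariant factors of ∂_1 are all 1, so H_0 ≅ Z.
  H_1: rank ker ∂_1 − rank ∂_2 = (30 − 9) − 20 = 1, and ∂_2 has invariant factor 2 > 1, so H_1 ≅ Z × Z/2.
  H_2: rank ker ∂_2 − rank ∂_3 = (20 − 20) − 0 = 0, and there is no ∂_3, so H_2 ≅ 0.

As a check, the Euler characteristic is 10 − 30 + 20 = 0, which agrees with 1 − 1 + 0 = 0.

Hence the Betti numbers are b_0 = 1, b_1 = 1, b_2 = 0.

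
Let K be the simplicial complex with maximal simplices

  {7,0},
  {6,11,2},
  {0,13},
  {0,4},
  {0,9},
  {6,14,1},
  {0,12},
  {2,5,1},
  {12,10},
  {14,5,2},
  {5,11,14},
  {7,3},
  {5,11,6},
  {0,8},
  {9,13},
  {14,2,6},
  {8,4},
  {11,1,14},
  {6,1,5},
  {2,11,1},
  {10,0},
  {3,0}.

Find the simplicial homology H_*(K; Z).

Fix the vertex order 0 < 1 < 2 < 3 < 4 < 5 < 6 < 7 < 8 < 9 < 10 < 11 < 12 < 13 < 14 and write every simplex with vertices in increasing order. Then dim K = 2 and the simplices of K are:

  0-simplices (15): [0], [1], [2], [3], [4], [5], [6], [7], [8], [9], [10], [11], [12], [13], [14]
  1-simplices (27): (27 of them)
  2-simplices (10): [1,2,5], [1,2,11], [1,5,6], [1,6,14], [1,11,14], [2,5,14], [2,6,11], [2,6,14], [5,6,11], [5,11,14]

giving chain groups C_0 ≅ Z^15, C_1 ≅ Z^27, C_2 ≅ Z^10.

Boundary ∂_1: C_1 → C_0 sends each edge [p,q] (with p < q) to q − p. For instance
  ∂[9,13] = [13] − [9].
This gives a 15×27 integer matrix of rank 13; reducing to Smith normal form yields diagonal entries (1,1,1,1,1,1,1,1,1,1,1,1,1).

∂_2: C_2 → C_1 maps a triangle to the signed sum of its edges. For instance
  ∂[1,6,14] = [6,14] − [1,14] + [1,6],
  ∂[2,5,14] = [5,14] − [2,14] + [2,5].
This gives a 27×10 integer matrix of rank 10; reducing to Smith normal form yields diagonal entries (1,1,1,1,1,1,1,1,1,2).

Computing H_k = (kernel of ∂_k) / (image of ∂_{k+1}):

  H_0: rank C_0 − rank ∂_1 = 15 − 13 = 2, and the invariant factors of ∂_1 are all 1, so H_0 = Z^2.
  H_1: rank ker ∂_1 − rank ∂_2 = (27 − 13) − 10 = 4, and ∂_2 has invariant factor 2 > 1, so H_1 = Z^4 ⊕ Z/2.
  H_2: rank ker ∂_2 − rank ∂_3 = (10 − 10) − 0 = 0, and there is no ∂_3, so H_2 = 0.

H_0 = Z^2,  H_1 = Z^4 ⊕ Z/2,  H_2 = 0.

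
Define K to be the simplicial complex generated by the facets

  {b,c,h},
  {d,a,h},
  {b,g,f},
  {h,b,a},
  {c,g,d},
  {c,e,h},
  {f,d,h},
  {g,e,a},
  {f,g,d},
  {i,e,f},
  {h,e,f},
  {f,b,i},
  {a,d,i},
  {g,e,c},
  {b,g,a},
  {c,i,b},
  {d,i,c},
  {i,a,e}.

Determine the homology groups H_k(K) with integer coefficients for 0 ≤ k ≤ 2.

H_0 = Z,  H_1 = Z^2,  H_2 = Z.

Fix the vertex order a < b < c < d < e < f < g < h < i and write every simplex with vertices in increasing order. Then dim K = 2 and the simplices of K are:

  0-simplices (9): a, b, c, d, e, f, g, h, i
  1-simplices (27): ab, ad, ae, ag, ah, ai, bc, bf, bg, bh, bi, cd, ce, cg, ch, ci, df, dg, dh, di, ef, eg, eh, ei, fg, fh, fi
  2-simplices (18): abg, abh, adh, adi, aeg, aei, bch, bci, bfg, bfi, cdg, cdi, ceg, ceh, dfg, dfh, efh, efi

Hence C_0 ≅ Z^9, C_1 ≅ Z^27, C_2 ≅ Z^18.

∂_1: C_1 → C_0 sends each edge [p,q] (with p < q) to q − p. For instance
  ∂ag = g − a.
This gives a 9×27 integer matrix of rank 8; reducing to Smith normal form yields diagonal entries (1,1,1,1,1,1,1,1).

The boundary map ∂_2: C_2 → C_1 sends each 2-simplex [p,q,r] to [q,r] − [p,r] + [p,q]. For instance
  ∂bci = ci − bi + bc,
  ∂bch = ch − bh + bc.
The resulting 27×18 matrix has rank 17, and its Smith normal form has invariant factors (1,1,1,1,1,1,1,1,1,1,1,1,1,1,1,1,1).

From H_k ≅ ker(∂_k) / im(∂_{k+1}) we obtain:

  H_0: rank C_0 − rank ∂_1 = 9 − 8 = 1, and the invariant factors of ∂_1 are all 1, so H_0 = Z.
  H_1: rank ker ∂_1 − rank ∂_2 = (27 − 8) − 17 = 2, and the invariant factors of ∂_2 are all 1, so H_1 = Z^2.
  H_2: rank ker ∂_2 − rank ∂_3 = (18 − 17) − 0 = 1, and there is no ∂_3, so H_2 = Z.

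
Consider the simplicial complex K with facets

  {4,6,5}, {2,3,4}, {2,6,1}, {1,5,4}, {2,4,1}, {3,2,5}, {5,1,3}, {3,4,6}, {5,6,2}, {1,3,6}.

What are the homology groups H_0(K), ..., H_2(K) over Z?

H_0 = Z,  H_1 = Z/2,  H_2 = 0.

Order the vertices as 1 < 2 < 3 < 4 < 5 < 6. Listing each simplex with vertices in this order, K has dimension 2 with simplices:

  0-simplices (6): [1], [2], [3], [4], [5], [6]
  1-simplices (15): [1,2], [1,3], [1,4], [1,5], [1,6], [2,3], [2,4], [2,5], [2,6], [3,4], [3,5], [3,6], [4,5], [4,6], [5,6]
  2-simplices (10): [1,2,4], [1,2,6], [1,3,5], [1,3,6], [1,4,5], [2,3,4], [2,3,5], [2,5,6], [3,4,6], [4,5,6]

so the chain groups are C_0 ≅ Z^6, C_1 ≅ Z^15, C_2 ≅ Z^10.

The boundary map ∂_1: C_1 → C_0 maps an edge to its endpoints' difference, ∂[p,q] = q − p. For instance
  ∂[1,6] = [6] − [1].
This gives a 6×15 integer matrix of rank 5; reducing to Smith normal form yields diagonal entries (1,1,1,1,1).

The boundary map ∂_2: C_2 → C_1 acts by ∂[p,q,r] = [q,r] − [p,r] + [p,q]. For instance
  ∂[1,2,4] = [2,4] − [1,4] + [1,2],
  ∂[4,5,6] = [5,6] − [4,6] + [4,5].
The resulting 15×10 matrix has rank 10, and its Smith normal form has invariant factors (1,1,1,1,1,1,1,1,1,2).

Reading off H_k = ker ∂_k / im ∂_{k+1}:

  H_0: rank C_0 − rank ∂_1 = 6 − 5 = 1, and the invariant factors of ∂_1 are all 1, so H_0 = Z.
  H_1: rank ker ∂_1 − rank ∂_2 = (15 − 5) − 10 = 0, and ∂_2 has invariant factor 2 > 1, so H_1 = Z/2.
  H_2: rank ker ∂_2 − rank ∂_3 = (10 − 10) − 0 = 0, and there is no ∂_3, so H_2 = 0.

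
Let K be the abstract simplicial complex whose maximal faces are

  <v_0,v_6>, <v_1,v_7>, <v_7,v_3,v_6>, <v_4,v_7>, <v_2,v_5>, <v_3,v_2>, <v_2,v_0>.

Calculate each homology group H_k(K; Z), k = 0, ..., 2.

We work with the vertex ordering v_0 < v_1 < v_2 < v_3 < v_4 < v_5 < v_6 < v_7. The simplices of K, each written with vertices in increasing order, are:

  0-simplices (8): [v_0], [v_1], [v_2], [v_3], [v_4], [v_5], [v_6], [v_7]
  1-simplices (9): [v_0,v_2], [v_0,v_6], [v_1,v_7], [v_2,v_3], [v_2,v_5], [v_3,v_6], [v_3,v_7], [v_4,v_7], [v_6,v_7]
  2-simplices (1): [v_3,v_6,v_7]

Hence C_0 ≅ Z^8, C_1 ≅ Z^9, C_2 ≅ Z^1.

∂_1: C_1 → C_0 is given by ∂[p,q] = [q] − [p]. For instance
  ∂[v_3,v_6] = [v_6] − [v_3].
As a 8×9 matrix over Z this has rank 7, with invariant factors (1,1,1,1,1,1,1).

Boundary ∂_2: C_2 → C_1 acts by ∂[p,q,r] = [q,r] − [p,r] + [p,q]. For instance
  ∂[v_3,v_6,v_7] = [v_6,v_7] − [v_3,v_7] + [v_3,v_6].
This gives a 9×1 integer matrix of rank 1; reducing to Smith normal form yields diagonal entries (1).

From H_k ≅ ker(∂_k) / im(∂_{k+1}) we obtain:

  H_0: rank C_0 − rank ∂_1 = 8 − 7 = 1, and the invariant factors of ∂_1 are all 1, so H_0 ≅ Z.
  H_1: rank ker ∂_1 − rank ∂_2 = (9 − 7) − 1 = 1, and the invariant factors of ∂_2 are all 1, so H_1 ≅ Z.
  H_2: rank ker ∂_2 − rank ∂_3 = (1 − 1) − 0 = 0, and there is no ∂_3, so H_2 ≅ 0.

As a check, the Euler characteristic is 8 − 9 + 1 = 0, which agrees with 1 − 1 + 0 = 0.

H_0 ≅ Z,  H_1 ≅ Z,  H_2 = 0.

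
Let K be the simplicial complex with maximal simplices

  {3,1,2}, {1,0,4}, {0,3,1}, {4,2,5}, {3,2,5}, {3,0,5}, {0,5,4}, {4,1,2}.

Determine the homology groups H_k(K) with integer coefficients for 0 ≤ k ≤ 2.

Take the total order 0 < 1 < 2 < 3 < 4 < 5 on the vertex set. Then K (dimension 2) consists of the simplices:

  0-simplices (6): [0], [1], [2], [3], [4], [5]
  1-simplices (12): [0,1], [0,3], [0,4], [0,5], [1,2], [1,3], [1,4], [2,3], [2,4], [2,5], [3,5], [4,5]
  2-simplices (8): [0,1,3], [0,1,4], [0,3,5], [0,4,5], [1,2,3], [1,2,4], [2,3,5], [2,4,5]

so the chain groups are C_0 ≅ Z^6, C_1 ≅ Z^12, C_2 ≅ Z^8.

Boundary ∂_1: C_1 → C_0 maps an edge to its endpoints' difference, ∂[p,q] = q − p.
The 6×12 boundary matrix has rank 5 and Smith normal form diag(1,1,1,1,1).

The boundary map ∂_2: C_2 → C_1 acts by ∂[p,q,r] = [q,r] − [p,r] + [p,q]. For instance
  ∂[2,3,5] = [3,5] − [2,5] + [2,3],
  ∂[0,1,3] = [1,3] − [0,3] + [0,1].
This gives a 12×8 integer matrix of rank 7; reducing to Smith normal form yields diagonal entries (1,1,1,1,1,1,1).

From H_k ≅ ker(∂_k) / im(∂_{k+1}) we obtain:

  H_0: rank C_0 − rank ∂_1 = 6 − 5 = 1, and the invariant factors of ∂_1 are all 1, so H_0 ≅ Z.
  H_1: rank ker ∂_1 − rank ∂_2 = (12 − 5) − 7 = 0, and the invariant factors of ∂_2 are all 1, so H_1 ≅ 0.
  H_2: rank ker ∂_2 − rank ∂_3 = (8 − 7) − 0 = 1, and there is no ∂_3, so H_2 ≅ Z.

(K is a triangulation of the 2-sphere S^2.)

H_0 = Z,  H_1 = 0,  H_2 = Z.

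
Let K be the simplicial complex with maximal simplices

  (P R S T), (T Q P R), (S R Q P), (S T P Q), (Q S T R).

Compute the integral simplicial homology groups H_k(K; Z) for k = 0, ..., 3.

H_0 = Z,  H_1 = 0,  H_2 = 0,  H_3 = Z.

Fix the vertex order P < Q < R < S < T and write every simplex with vertices in increasing order. Then dim K = 3 and the simplices of K are:

  0-simplices (5): P, Q, R, S, T
  1-simplices (10): PQ, PR, PS, PT, QR, QS, QT, RS, RT, ST
  2-simplices (10): PQR, PQS, PQT, PRS, PRT, PST, QRS, QRT, QST, RST
  3-simplices (5): PQRS, PQRT, PQST, PRST, QRST

giving chain groups C_0 ≅ Z^5, C_1 ≅ Z^10, C_2 ≅ Z^10, C_3 ≅ Z^5.

The boundary map ∂_1: C_1 → C_0 is given by ∂[p,q] = [q] − [p]. For instance
  ∂QS = S − Q.
This gives a 5×10 integer matrix of rank 4; reducing to Smith normal form yields diagonal entries (1,1,1,1).

The boundary map ∂_2: C_2 → C_1 sends each 2-simplex [p,q,r] to [q,r] − [p,r] + [p,q]. For instance
  ∂PRT = RT − PT + PR,
  ∂PQT = QT − PT + PQ.
As a 10×10 matrix over Z this has rank 6, with invariant factors (1,1,1,1,1,1).

The boundary map ∂_3: C_3 → C_2 sends each 3-simplex σ to the alternating sum Σ_i (−1)^i (σ with its i-th vertex removed). For instance
  ∂PQST = QST − PST + PQT − PQS,
  ∂QRST = RST − QST + QRT − QRS.
The 10×5 boundary matrix has rank 4 and Smith normal form diag(1,1,1,1).

Reading off H_k = ker ∂_k / im ∂_{k+1}:

  H_0: rank C_0 − rank ∂_1 = 5 − 4 = 1, and the invariant factors of ∂_1 are all 1, so H_0 = Z.
  H_1: rank ker ∂_1 − rank ∂_2 = (10 − 4) − 6 = 0, and the invariant factors of ∂_2 are all 1, so H_1 = 0.
  H_2: rank ker ∂_2 − rank ∂_3 = (10 − 6) − 4 = 0, and the invariant factors of ∂_3 are all 1, so H_2 = 0.
  H_3: rank ker ∂_3 − rank ∂_4 = (5 − 4) − 0 = 1, and there is no ∂_4, so H_3 = Z.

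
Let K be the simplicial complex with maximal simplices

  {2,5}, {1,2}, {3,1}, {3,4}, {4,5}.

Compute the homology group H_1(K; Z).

H_1 ≅ Z.

Take the total order 1 < 2 < 3 < 4 < 5 on the vertex set. Then K (dimension 1) consists of the simplices:

  0-simplices (5): [1], [2], [3], [4], [5]
  1-simplices (5): [1,2], [1,3], [2,5], [3,4], [4,5]

Hence C_0 ≅ Z^5, C_1 ≅ Z^5.

∂_1: C_1 → C_0 maps an edge to its endpoints' difference, ∂[p,q] = q − p.
The resulting 5×5 matrix has rank 4, and its Smith normal form has invariant factors (1,1,1,1).

From H_k ≅ ker(∂_k) / im(∂_{k+1}) we obtain:

  H_1: rank ker ∂_1 − rank ∂_2 = (5 − 4) − 0 = 1, and there is no ∂_2, so H_1 = Z.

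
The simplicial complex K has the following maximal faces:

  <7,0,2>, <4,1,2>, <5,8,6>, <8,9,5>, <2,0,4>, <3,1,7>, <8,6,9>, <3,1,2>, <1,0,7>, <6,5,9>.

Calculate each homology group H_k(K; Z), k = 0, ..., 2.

We work with the vertex ordering 0 < 1 < 2 < 3 < 4 < 5 < 6 < 7 < 8 < 9. The simplices of K, each written with vertices in increasing order, are:

  0-simplices (10): [0], [1], [2], [3], [4], [5], [6], [7], [8], [9]
  1-simplices (18): [0,1], [0,2], [0,4], [0,7], [1,2], [1,3], [1,4], [1,7], [2,3], [2,4], [2,7], [3,7], [5,6], [5,8], [5,9], [6,8], [6,9], [8,9]
  2-simplices (10): [0,1,7], [0,2,4], [0,2,7], [1,2,3], [1,2,4], [1,3,7], [5,6,8], [5,6,9], [5,8,9], [6,8,9]

so the chain groups are C_0 ≅ Z^10, C_1 ≅ Z^18, C_2 ≅ Z^10.

Boundary ∂_1: C_1 → C_0 maps an edge to its endpoints' difference, ∂[p,q] = q − p. For instance
  ∂[0,4] = [4] − [0].
The 10×18 boundary matrix has rank 8 and Smith normal form diag(1,1,1,1,1,1,1,1).

∂_2: C_2 → C_1 acts by ∂[p,q,r] = [q,r] − [p,r] + [p,q]. For instance
  ∂[5,6,9] = [6,9] − [5,9] + [5,6],
  ∂[1,2,4] = [2,4] − [1,4] + [1,2].
The 18×10 boundary matrix has rank 9 and Smith normal form diag(1,1,1,1,1,1,1,1,1).

From H_k ≅ ker(∂_k) / im(∂_{k+1}) we obtain:

  H_0: rank C_0 − rank ∂_1 = 10 − 8 = 2, and the invariant factors of ∂_1 are all 1, so H_0 ≅ Z^2.
  H_1: rank ker ∂_1 − rank ∂_2 = (18 − 8) − 9 = 1, and the invariant factors of ∂_2 are all 1, so H_1 ≅ Z.
  H_2: rank ker ∂_2 − rank ∂_3 = (10 − 9) − 0 = 1, and there is no ∂_3, so H_2 ≅ Z.

(K is a triangulation of the disjoint union of the 2-sphere S^2 and the cylinder S^1 x I.)

H_0 ≅ Z^2,  H_1 ≅ Z,  H_2 ≅ Z.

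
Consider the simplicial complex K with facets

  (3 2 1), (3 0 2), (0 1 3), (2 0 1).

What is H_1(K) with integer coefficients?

Take the total order 0 < 1 < 2 < 3 on the vertex set. Then K (dimension 2) consists of the simplices:

  0-simplices (4): [0], [1], [2], [3]
  1-simplices (6): [0,1], [0,2], [0,3], [1,2], [1,3], [2,3]
  2-simplices (4): [0,1,2], [0,1,3], [0,2,3], [1,2,3]

Hence C_0 ≅ Z^4, C_1 ≅ Z^6, C_2 ≅ Z^4.

∂_1: C_1 → C_0 sends each edge [p,q] (with p < q) to q − p. For instance
  ∂[0,2] = [2] − [0].
The 4×6 boundary matrix has rank 3 and Smith normal form diag(1,1,1).

∂_2: C_2 → C_1 maps a triangle to the signed sum of its edges. For instance
  ∂[0,2,3] = [2,3] − [0,3] + [0,2],
  ∂[0,1,3] = [1,3] − [0,3] + [0,1].
The resulting 6×4 matrix has rank 3, and its Smith normal form has invariant factors (1,1,1).

From H_k ≅ ker(∂_k) / im(∂_{k+1}) we obtain:

  H_1: rank ker ∂_1 − rank ∂_2 = (6 − 3) − 3 = 0, and the invariant factors of ∂_2 are all 1, so H_1 = 0.

H_1 ≅ 0.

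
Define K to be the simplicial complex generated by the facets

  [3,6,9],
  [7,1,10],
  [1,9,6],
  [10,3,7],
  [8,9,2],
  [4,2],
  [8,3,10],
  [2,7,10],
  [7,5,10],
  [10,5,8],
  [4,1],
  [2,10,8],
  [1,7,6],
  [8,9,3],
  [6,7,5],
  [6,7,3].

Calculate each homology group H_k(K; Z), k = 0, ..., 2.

We work with the vertex ordering 1 < 2 < 3 < 4 < 5 < 6 < 7 < 8 < 9 < 10. The simplices of K, each written with vertices in increasing order, are:

  0-simplices (10): [1], [2], [3], [4], [5], [6], [7], [8], [9], [10]
  1-simplices (24): (24 of them)
  2-simplices (14): [1,6,7], [1,6,9], [1,7,10], [2,7,10], [2,8,9], [2,8,10], [3,6,7], [3,6,9], [3,7,10], [3,8,9], [3,8,10], [5,6,7], [5,7,10], [5,8,10]

Hence C_0 ≅ Z^10, C_1 ≅ Z^24, C_2 ≅ Z^14.

Boundary ∂_1: C_1 → C_0 sends each edge [p,q] (with p < q) to q − p. For instance
  ∂[3,8] = [8] − [3].
As a 10×24 matrix over Z this has rank 9, with invariant factors (1,1,1,1,1,1,1,1,1).

∂_2: C_2 → C_1 sends each 2-simplex [p,q,r] to [q,r] − [p,r] + [p,q]. For instance
  ∂[2,8,10] = [8,10] − [2,10] + [2,8],
  ∂[1,6,9] = [6,9] − [1,9] + [1,6].
As a 24×14 matrix over Z this has rank 14, with invariant factors (1,1,1,1,1,1,1,1,1,1,1,1,1,1).

Now H_k = ker ∂_k / im ∂_{k+1}, so:

  H_0: rank C_0 − rank ∂_1 = 10 − 9 = 1, and the invariant factors of ∂_1 are all 1, so H_0 = Z.
  H_1: rank ker ∂_1 − rank ∂_2 = (24 − 9) − 14 = 1, and the invariant factors of ∂_2 are all 1, so H_1 = Z.
  H_2: rank ker ∂_2 − rank ∂_3 = (14 − 14) − 0 = 0, and there is no ∂_3, so H_2 = 0.

H_0 = Z,  H_1 = Z,  H_2 = 0.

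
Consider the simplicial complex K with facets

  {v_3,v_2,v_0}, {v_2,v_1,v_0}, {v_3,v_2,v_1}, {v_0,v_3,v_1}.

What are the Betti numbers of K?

Fix the vertex order v_0 < v_1 < v_2 < v_3 and write every simplex with vertices in increasing order. Then dim K = 2 and the simplices of K are:

  0-simplices (4): [v_0], [v_1], [v_2], [v_3]
  1-simplices (6): [v_0,v_1], [v_0,v_2], [v_0,v_3], [v_1,v_2], [v_1,v_3], [v_2,v_3]
  2-simplices (4): [v_0,v_1,v_2], [v_0,v_1,v_3], [v_0,v_2,v_3], [v_1,v_2,v_3]

Hence C_0 ≅ Z^4, C_1 ≅ Z^6, C_2 ≅ Z^4.

The boundary map ∂_1: C_1 → C_0 sends each edge [p,q] (with p < q) to q − p. For instance
  ∂[v_0,v_2] = [v_2] − [v_0].
This gives a 4×6 integer matrix of rank 3; reducing to Smith normal form yields diagonal entries (1,1,1).

Boundary ∂_2: C_2 → C_1 sends each 2-simplex [p,q,r] to [q,r] − [p,r] + [p,q]. For instance
  ∂[v_0,v_2,v_3] = [v_2,v_3] − [v_0,v_3] + [v_0,v_2],
  ∂[v_0,v_1,v_2] = [v_1,v_2] − [v_0,v_2] + [v_0,v_1].
This gives a 6×4 integer matrix of rank 3; reducing to Smith normal form yields diagonal entries (1,1,1).

Reading off H_k = ker ∂_k / im ∂_{k+1}:

  H_0: rank C_0 − rank ∂_1 = 4 − 3 = 1, and the invariant factors of ∂_1 are all 1, so H_0 ≅ Z.
  H_1: rank ker ∂_1 − rank ∂_2 = (6 − 3) − 3 = 0, and the invariant factors of ∂_2 are all 1, so H_1 ≅ 0.
  H_2: rank ker ∂_2 − rank ∂_3 = (4 − 3) − 0 = 1, and there is no ∂_3, so H_2 ≅ Z.

As a check, the Euler characteristic is 4 − 6 + 4 = 2, which agrees with 1 − 0 + 1 = 2.

Hence the Betti numbers are b_0 = 1, b_1 = 0, b_2 = 1.

b_0 = 1, b_1 = 0, b_2 = 1.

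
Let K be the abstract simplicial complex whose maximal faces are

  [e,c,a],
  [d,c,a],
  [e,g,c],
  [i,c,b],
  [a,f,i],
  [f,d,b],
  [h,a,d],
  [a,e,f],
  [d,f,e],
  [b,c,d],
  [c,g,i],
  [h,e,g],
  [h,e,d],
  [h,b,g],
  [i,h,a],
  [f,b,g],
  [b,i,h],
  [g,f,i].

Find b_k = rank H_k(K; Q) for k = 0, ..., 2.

b_0 = 1, b_1 = 1, b_2 = 0.

We work with the vertex ordering a < b < c < d < e < f < g < h < i. The simplices of K, each written with vertices in increasing order, are:

  0-simplices (9): a, b, c, d, e, f, g, h, i
  1-simplices (27): ac, ad, ae, af, ah, ai, bc, bd, bf, bg, bh, bi, cd, ce, cg, ci, de, df, dh, ef, eg, eh, fg, fi, gh, gi, hi
  2-simplices (18): acd, ace, adh, aef, afi, ahi, bcd, bci, bdf, bfg, bgh, bhi, ceg, cgi, def, deh, egh, fgi

so the chain groups are C_0 ≅ Z^9, C_1 ≅ Z^27, C_2 ≅ Z^18.

∂_1: C_1 → C_0 is given by ∂[p,q] = [q] − [p]. For instance
  ∂gi = i − g.
This gives a 9×27 integer matrix of rank 8; reducing to Smith normal form yields diagonal entries (1,1,1,1,1,1,1,1).

The boundary map ∂_2: C_2 → C_1 sends each 2-simplex [p,q,r] to [q,r] − [p,r] + [p,q]. For instance
  ∂ace = ce − ae + ac,
  ∂bfg = fg − bg + bf.
The 27×18 boundary matrix has rank 18 and Smith normal form diag(1,1,1,1,1,1,1,1,1,1,1,1,1,1,1,1,1,2).

Computing H_k = (kernel of ∂_k) / (image of ∂_{k+1}):

  H_0: rank C_0 − rank ∂_1 = 9 − 8 = 1, and the invariant factors of ∂_1 are all 1, so H_0 = Z.
  H_1: rank ker ∂_1 − rank ∂_2 = (27 − 8) − 18 = 1, and ∂_2 has invariant factor 2 > 1, so H_1 = Z ⊕ Z/2Z.
  H_2: rank ker ∂_2 − rank ∂_3 = (18 − 18) − 0 = 0, and there is no ∂_3, so H_2 = 0.

As a check, the Euler characteristic is 9 − 27 + 18 = 0, which agrees with 1 − 1 + 0 = 0.
(K is a triangulation of the Klein bottle.)

Hence the Betti numbers are b_0 = 1, b_1 = 1, b_2 = 0.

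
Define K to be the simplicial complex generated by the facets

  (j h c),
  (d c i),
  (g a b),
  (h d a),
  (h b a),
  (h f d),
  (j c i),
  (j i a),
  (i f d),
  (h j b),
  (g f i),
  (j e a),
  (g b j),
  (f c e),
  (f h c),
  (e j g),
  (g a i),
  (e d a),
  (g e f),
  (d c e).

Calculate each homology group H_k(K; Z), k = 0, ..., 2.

Take the total order a < b < c < d < e < f < g < h < i < j on the vertex set. Then K (dimension 2) consists of the simplices:

  0-simplices (10): a, b, c, d, e, f, g, h, i, j
  1-simplices (30): ab, ad, ae, ag, ah, ai, aj, bg, bh, bj, cd, ce, cf, ch, ci, cj, de, df, dh, di, ef, eg, ej, fg, fh, fi, gi, gj, hj, ij
  2-simplices (20): abg, abh, ade, adh, aej, agi, aij, bgj, bhj, cde, cdi, cef, cfh, chj, cij, dfh, dfi, efg, egj, fgi

Hence C_0 ≅ Z^10, C_1 ≅ Z^30, C_2 ≅ Z^20.

∂_1: C_1 → C_0 sends each edge [p,q] (with p < q) to q − p. For instance
  ∂ab = b − a.
The 10×30 boundary matrix has rank 9 and Smith normal form diag(1,1,1,1,1,1,1,1,1).

∂_2: C_2 → C_1 sends each 2-simplex [p,q,r] to [q,r] − [p,r] + [p,q]. For instance
  ∂chj = hj − cj + ch,
  ∂aij = ij − aj + ai.
The 30×20 boundary matrix has rank 20 and Smith normal form diag(1,1,1,1,1,1,1,1,1,1,1,1,1,1,1,1,1,1,1,2).

Reading off H_k = ker ∂_k / im ∂_{k+1}:

  H_0: rank C_0 − rank ∂_1 = 10 − 9 = 1, and the invariant factors of ∂_1 are all 1, so H_0 ≅ Z.
  H_1: rank ker ∂_1 − rank ∂_2 = (30 − 9) − 20 = 1, and ∂_2 has invariant factor 2 > 1, so H_1 ≅ Z ⊕ Z/2Z.
  H_2: rank ker ∂_2 − rank ∂_3 = (20 − 20) − 0 = 0, and there is no ∂_3, so H_2 ≅ 0.

H_0 = Z,  H_1 = Z ⊕ Z/2Z,  H_2 = 0.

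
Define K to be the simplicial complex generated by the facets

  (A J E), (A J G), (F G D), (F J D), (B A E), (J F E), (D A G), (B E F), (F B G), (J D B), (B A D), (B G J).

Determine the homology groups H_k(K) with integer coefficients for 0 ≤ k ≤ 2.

H_0 ≅ Z,  H_1 ≅ Z/2,  H_2 = 0.

Take the total order A < B < D < E < F < G < J on the vertex set. Then K (dimension 2) consists of the simplices:

  0-simplices (7): A, B, D, E, F, G, J
  1-simplices (18): AB, AD, AE, AG, AJ, BD, BE, BF, BG, BJ, DF, DG, DJ, EF, EJ, FG, FJ, GJ
  2-simplices (12): ABD, ABE, ADG, AEJ, AGJ, BDJ, BEF, BFG, BGJ, DFG, DFJ, EFJ

giving chain groups C_0 ≅ Z^7, C_1 ≅ Z^18, C_2 ≅ Z^12.

The boundary map ∂_1: C_1 → C_0 sends each edge [p,q] (with p < q) to q − p.
As a 7×18 matrix over Z this has rank 6, with invariant factors (1,1,1,1,1,1).

Boundary ∂_2: C_2 → C_1 acts by ∂[p,q,r] = [q,r] − [p,r] + [p,q]. For instance
  ∂BGJ = GJ − BJ + BG,
  ∂BFG = FG − BG + BF.
As a 18×12 matrix over Z this has rank 12, with invariant factors (1,1,1,1,1,1,1,1,1,1,1,2).

Computing H_k = (kernel of ∂_k) / (image of ∂_{k+1}):

  H_0: rank C_0 − rank ∂_1 = 7 − 6 = 1, and the invariant factors of ∂_1 are all 1, so H_0 = Z.
  H_1: rank ker ∂_1 − rank ∂_2 = (18 − 6) − 12 = 0, and ∂_2 has invariant factor 2 > 1, so H_1 = Z/2.
  H_2: rank ker ∂_2 − rank ∂_3 = (12 − 12) − 0 = 0, and there is no ∂_3, so H_2 = 0.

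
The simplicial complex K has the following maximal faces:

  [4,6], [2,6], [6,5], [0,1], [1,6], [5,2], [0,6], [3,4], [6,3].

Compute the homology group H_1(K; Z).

H_1 = Z^3.

We work with the vertex ordering 0 < 1 < 2 < 3 < 4 < 5 < 6. The simplices of K, each written with vertices in increasing order, are:

  0-simplices (7): [0], [1], [2], [3], [4], [5], [6]
  1-simplices (9): [0,1], [0,6], [1,6], [2,5], [2,6], [3,4], [3,6], [4,6], [5,6]

so the chain groups are C_0 ≅ Z^7, C_1 ≅ Z^9.

Boundary ∂_1: C_1 → C_0 is given by ∂[p,q] = [q] − [p]. For instance
  ∂[2,5] = [5] − [2].
This gives a 7×9 integer matrix of rank 6; reducing to Smith normal form yields diagonal entries (1,1,1,1,1,1).

Reading off H_k = ker ∂_k / im ∂_{k+1}:

  H_1: rank ker ∂_1 − rank ∂_2 = (9 − 6) − 0 = 3, and there is no ∂_2, so H_1 = Z^3.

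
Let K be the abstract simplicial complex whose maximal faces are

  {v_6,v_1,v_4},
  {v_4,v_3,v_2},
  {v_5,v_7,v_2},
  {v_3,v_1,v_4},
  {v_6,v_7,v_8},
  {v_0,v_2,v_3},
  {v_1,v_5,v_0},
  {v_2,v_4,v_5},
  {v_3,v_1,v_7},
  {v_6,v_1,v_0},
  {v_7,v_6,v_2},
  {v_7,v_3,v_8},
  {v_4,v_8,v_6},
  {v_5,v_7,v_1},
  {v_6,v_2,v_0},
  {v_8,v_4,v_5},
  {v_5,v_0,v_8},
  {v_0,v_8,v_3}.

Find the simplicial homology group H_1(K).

H_1 = Z^2.

We work with the vertex ordering v_0 < v_1 < v_2 < v_3 < v_4 < v_5 < v_6 < v_7 < v_8. The simplices of K, each written with vertices in increasing order, are:

  0-simplices (9): [v_0], [v_1], [v_2], [v_3], [v_4], [v_5], [v_6], [v_7], [v_8]
  1-simplices (27): (27 of them)
  2-simplices (18): (18 of them)

giving chain groups C_0 ≅ Z^9, C_1 ≅ Z^27, C_2 ≅ Z^18.

Boundary ∂_1: C_1 → C_0 maps an edge to its endpoints' difference, ∂[p,q] = q − p.
The resulting 9×27 matrix has rank 8, and its Smith normal form has invariant factors (1,1,1,1,1,1,1,1).

Boundary ∂_2: C_2 → C_1 sends each 2-simplex [p,q,r] to [q,r] − [p,r] + [p,q]. For instance
  ∂[v_1,v_3,v_4] = [v_3,v_4] − [v_1,v_4] + [v_1,v_3],
  ∂[v_0,v_2,v_6] = [v_2,v_6] − [v_0,v_6] + [v_0,v_2].
The 27×18 boundary matrix has rank 17 and Smith normal form diag(1,1,1,1,1,1,1,1,1,1,1,1,1,1,1,1,1).

Now H_k = ker ∂_k / im ∂_{k+1}, so:

  H_1: rank ker ∂_1 − rank ∂_2 = (27 − 8) − 17 = 2, and the invariant factors of ∂_2 are all 1, so H_1 ≅ Z^2.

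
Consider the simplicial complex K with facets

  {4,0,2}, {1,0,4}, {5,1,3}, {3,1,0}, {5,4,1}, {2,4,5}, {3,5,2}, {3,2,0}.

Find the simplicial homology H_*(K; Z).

H_0 = Z,  H_1 = 0,  H_2 = Z.

Order the vertices as 0 < 1 < 2 < 3 < 4 < 5. Listing each simplex with vertices in this order, K has dimension 2 with simplices:

  0-simplices (6): [0], [1], [2], [3], [4], [5]
  1-simplices (12): [0,1], [0,2], [0,3], [0,4], [1,3], [1,4], [1,5], [2,3], [2,4], [2,5], [3,5], [4,5]
  2-simplices (8): [0,1,3], [0,1,4], [0,2,3], [0,2,4], [1,3,5], [1,4,5], [2,3,5], [2,4,5]

so the chain groups are C_0 ≅ Z^6, C_1 ≅ Z^12, C_2 ≅ Z^8.

∂_1: C_1 → C_0 is given by ∂[p,q] = [q] − [p]. For instance
  ∂[2,3] = [3] − [2].
This gives a 6×12 integer matrix of rank 5; reducing to Smith normal form yields diagonal entries (1,1,1,1,1).

The boundary map ∂_2: C_2 → C_1 acts by ∂[p,q,r] = [q,r] − [p,r] + [p,q]. For instance
  ∂[2,3,5] = [3,5] − [2,5] + [2,3],
  ∂[0,1,4] = [1,4] − [0,4] + [0,1].
This gives a 12×8 integer matrix of rank 7; reducing to Smith normal form yields diagonal entries (1,1,1,1,1,1,1).

Reading off H_k = ker ∂_k / im ∂_{k+1}:

  H_0: rank C_0 − rank ∂_1 = 6 − 5 = 1, and the invariant factors of ∂_1 are all 1, so H_0 ≅ Z.
  H_1: rank ker ∂_1 − rank ∂_2 = (12 − 5) − 7 = 0, and the invariant factors of ∂_2 are all 1, so H_1 ≅ 0.
  H_2: rank ker ∂_2 − rank ∂_3 = (8 − 7) − 0 = 1, and there is no ∂_3, so H_2 ≅ Z.

As a check, the Euler characteristic is 6 − 12 + 8 = 2, which agrees with 1 − 0 + 1 = 2.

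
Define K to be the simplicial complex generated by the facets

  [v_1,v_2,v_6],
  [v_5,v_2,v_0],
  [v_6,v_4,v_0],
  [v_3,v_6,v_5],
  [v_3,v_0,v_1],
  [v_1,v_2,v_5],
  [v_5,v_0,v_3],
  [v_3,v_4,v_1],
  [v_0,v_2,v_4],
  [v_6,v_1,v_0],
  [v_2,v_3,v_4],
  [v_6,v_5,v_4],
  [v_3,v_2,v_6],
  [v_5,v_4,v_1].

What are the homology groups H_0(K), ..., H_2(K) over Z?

H_0 ≅ Z,  H_1 ≅ Z^2,  H_2 ≅ Z.

K has 7 vertices, 21 edges, 14 triangles.
rank ∂_0 = 0, rank ∂_1 = 6 ⇒ b_0 = 7 − 0 − 6 = 1; all invariant factors of ∂_1 are 1 so no torsion. So H_0 = Z.
rank ∂_1 = 6, rank ∂_2 = 13 ⇒ b_1 = 21 − 6 − 13 = 2; all invariant factors of ∂_2 are 1 so no torsion. So H_1 = Z^2.
rank ∂_2 = 13, rank ∂_3 = 0 ⇒ b_2 = 14 − 13 − 0 = 1. So H_2 = Z.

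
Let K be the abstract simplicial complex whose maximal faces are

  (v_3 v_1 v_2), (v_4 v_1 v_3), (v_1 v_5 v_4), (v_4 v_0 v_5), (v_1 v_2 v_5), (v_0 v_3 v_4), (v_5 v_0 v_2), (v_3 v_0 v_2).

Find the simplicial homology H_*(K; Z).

Take the total order v_0 < v_1 < v_2 < v_3 < v_4 < v_5 on the vertex set. Then K (dimension 2) consists of the simplices:

  0-simplices (6): [v_0], [v_1], [v_2], [v_3], [v_4], [v_5]
  1-simplices (12): [v_0,v_2], [v_0,v_3], [v_0,v_4], [v_0,v_5], [v_1,v_2], [v_1,v_3], [v_1,v_4], [v_1,v_5], [v_2,v_3], [v_2,v_5], [v_3,v_4], [v_4,v_5]
  2-simplices (8): [v_0,v_2,v_3], [v_0,v_2,v_5], [v_0,v_3,v_4], [v_0,v_4,v_5], [v_1,v_2,v_3], [v_1,v_2,v_5], [v_1,v_3,v_4], [v_1,v_4,v_5]

giving chain groups C_0 ≅ Z^6, C_1 ≅ Z^12, C_2 ≅ Z^8.

The boundary map ∂_1: C_1 → C_0 maps an edge to its endpoints' difference, ∂[p,q] = q − p. For instance
  ∂[v_2,v_5] = [v_5] − [v_2].
This gives a 6×12 integer matrix of rank 5; reducing to Smith normal form yields diagonal entries (1,1,1,1,1).

∂_2: C_2 → C_1 acts by ∂[p,q,r] = [q,r] − [p,r] + [p,q]. For instance
  ∂[v_1,v_2,v_3] = [v_2,v_3] − [v_1,v_3] + [v_1,v_2],
  ∂[v_0,v_2,v_3] = [v_2,v_3] − [v_0,v_3] + [v_0,v_2].
This gives a 12×8 integer matrix of rank 7; reducing to Smith normal form yields diagonal entries (1,1,1,1,1,1,1).

Now H_k = ker ∂_k / im ∂_{k+1}, so:

  H_0: rank C_0 − rank ∂_1 = 6 − 5 = 1, and the invariant factors of ∂_1 are all 1, so H_0 = Z.
  H_1: rank ker ∂_1 − rank ∂_2 = (12 − 5) − 7 = 0, and the invariant factors of ∂_2 are all 1, so H_1 = 0.
  H_2: rank ker ∂_2 − rank ∂_3 = (8 − 7) − 0 = 1, and there is no ∂_3, so H_2 = Z.

(K is a triangulation of the 2-sphere S^2.)

H_0 = Z,  H_1 = 0,  H_2 = Z.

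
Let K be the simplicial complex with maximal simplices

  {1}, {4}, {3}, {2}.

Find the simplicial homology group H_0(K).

K has 4 vertices.
rank ∂_0 = 0, rank ∂_1 = 0 ⇒ b_0 = 4 − 0 − 0 = 4. So H_0 ≅ Z^4.

H_0 ≅ Z^4.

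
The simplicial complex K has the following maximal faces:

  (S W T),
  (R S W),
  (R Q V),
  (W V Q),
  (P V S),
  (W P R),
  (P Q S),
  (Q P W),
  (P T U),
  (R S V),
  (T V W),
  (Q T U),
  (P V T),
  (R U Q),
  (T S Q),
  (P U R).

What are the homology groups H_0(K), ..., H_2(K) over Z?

Fix the vertex order P < Q < R < S < T < U < V < W and write every simplex with vertices in increasing order. Then dim K = 2 and the simplices of K are:

  0-simplices (8): P, Q, R, S, T, U, V, W
  1-simplices (24): PQ, PR, PS, PT, PU, PV, PW, QR, QS, QT, QU, QV, QW, RS, RU, RV, RW, ST, SV, SW, TU, TV, TW, VW
  2-simplices (16): PQS, PQW, PRU, PRW, PSV, PTU, PTV, QRU, QRV, QST, QTU, QVW, RSV, RSW, STW, TVW

Hence C_0 ≅ Z^8, C_1 ≅ Z^24, C_2 ≅ Z^16.

The boundary map ∂_1: C_1 → C_0 sends each edge [p,q] (with p < q) to q − p. For instance
  ∂TV = V − T.
This gives a 8×24 integer matrix of rank 7; reducing to Smith normal form yields diagonal entries (1,1,1,1,1,1,1).

The boundary map ∂_2: C_2 → C_1 sends each 2-simplex [p,q,r] to [q,r] − [p,r] + [p,q]. For instance
  ∂QTU = TU − QU + QT,
  ∂TVW = VW − TW + TV.
The resulting 24×16 matrix has rank 15, and its Smith normal form has invariant factors (1,1,1,1,1,1,1,1,1,1,1,1,1,1,1).

Now H_k = ker ∂_k / im ∂_{k+1}, so:

  H_0: rank C_0 − rank ∂_1 = 8 − 7 = 1, and the invariant factors of ∂_1 are all 1, so H_0 ≅ Z.
  H_1: rank ker ∂_1 − rank ∂_2 = (24 − 7) − 15 = 2, and the invariant factors of ∂_2 are all 1, so H_1 ≅ Z^2.
  H_2: rank ker ∂_2 − rank ∂_3 = (16 − 15) − 0 = 1, and there is no ∂_3, so H_2 ≅ Z.

As a check, the Euler characteristic is 8 − 24 + 16 = 0, which agrees with 1 − 2 + 1 = 0.

H_0 = Z,  H_1 = Z^2,  H_2 = Z.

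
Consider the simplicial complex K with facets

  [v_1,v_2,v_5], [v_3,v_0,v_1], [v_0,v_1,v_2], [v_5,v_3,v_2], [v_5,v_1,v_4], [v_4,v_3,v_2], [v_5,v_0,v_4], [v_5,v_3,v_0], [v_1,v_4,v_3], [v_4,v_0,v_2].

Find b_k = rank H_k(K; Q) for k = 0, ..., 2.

We work with the vertex ordering v_0 < v_1 < v_2 < v_3 < v_4 < v_5. The simplices of K, each written with vertices in increasing order, are:

  0-simplices (6): [v_0], [v_1], [v_2], [v_3], [v_4], [v_5]
  1-simplices (15): (15 of them)
  2-simplices (10): [v_0,v_1,v_2], [v_0,v_1,v_3], [v_0,v_2,v_4], [v_0,v_3,v_5], [v_0,v_4,v_5], [v_1,v_2,v_5], [v_1,v_3,v_4], [v_1,v_4,v_5], [v_2,v_3,v_4], [v_2,v_3,v_5]

so the chain groups are C_0 ≅ Z^6, C_1 ≅ Z^15, C_2 ≅ Z^10.

Boundary ∂_1: C_1 → C_0 sends each edge [p,q] (with p < q) to q − p. For instance
  ∂[v_0,v_4] = [v_4] − [v_0].
As a 6×15 matrix over Z this has rank 5, with invariant factors (1,1,1,1,1).

The boundary map ∂_2: C_2 → C_1 maps a triangle to the signed sum of its edges. For instance
  ∂[v_0,v_2,v_4] = [v_2,v_4] − [v_0,v_4] + [v_0,v_2],
  ∂[v_1,v_4,v_5] = [v_4,v_5] − [v_1,v_5] + [v_1,v_4].
This gives a 15×10 integer matrix of rank 10; reducing to Smith normal form yields diagonal entries (1,1,1,1,1,1,1,1,1,2).

Reading off H_k = ker ∂_k / im ∂_{k+1}:

  H_0: rank C_0 − rank ∂_1 = 6 − 5 = 1, and the invariant factors of ∂_1 are all 1, so H_0 = Z.
  H_1: rank ker ∂_1 − rank ∂_2 = (15 − 5) − 10 = 0, and ∂_2 has invariant factor 2 > 1, so H_1 = Z/2.
  H_2: rank ker ∂_2 − rank ∂_3 = (10 − 10) − 0 = 0, and there is no ∂_3, so H_2 = 0.

Hence the Betti numbers are b_0 = 1, b_1 = 0, b_2 = 0.

b_0 = 1, b_1 = 0, b_2 = 0.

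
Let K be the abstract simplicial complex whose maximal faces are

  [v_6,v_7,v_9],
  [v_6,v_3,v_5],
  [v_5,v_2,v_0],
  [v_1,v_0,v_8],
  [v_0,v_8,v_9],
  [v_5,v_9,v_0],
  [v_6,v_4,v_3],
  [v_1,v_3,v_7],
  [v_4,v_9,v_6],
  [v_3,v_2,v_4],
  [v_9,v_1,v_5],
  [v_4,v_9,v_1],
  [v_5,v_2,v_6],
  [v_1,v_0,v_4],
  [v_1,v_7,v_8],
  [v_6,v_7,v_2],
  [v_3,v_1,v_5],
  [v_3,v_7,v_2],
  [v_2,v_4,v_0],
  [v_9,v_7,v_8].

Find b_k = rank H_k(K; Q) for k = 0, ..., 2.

Order the vertices as v_0 < v_1 < v_2 < v_3 < v_4 < v_5 < v_6 < v_7 < v_8 < v_9. Listing each simplex with vertices in this order, K has dimension 2 with simplices:

  0-simplices (10): [v_0], [v_1], [v_2], [v_3], [v_4], [v_5], [v_6], [v_7], [v_8], [v_9]
  1-simplices (30): (30 of them)
  2-simplices (20): (20 of them)

Hence C_0 ≅ Z^10, C_1 ≅ Z^30, C_2 ≅ Z^20.

∂_1: C_1 → C_0 is given by ∂[p,q] = [q] − [p]. For instance
  ∂[v_0,v_8] = [v_8] − [v_0].
This gives a 10×30 integer matrix of rank 9; reducing to Smith normal form yields diagonal entries (1,1,1,1,1,1,1,1,1).

The boundary map ∂_2: C_2 → C_1 sends each 2-simplex [p,q,r] to [q,r] − [p,r] + [p,q]. For instance
  ∂[v_4,v_6,v_9] = [v_6,v_9] − [v_4,v_9] + [v_4,v_6],
  ∂[v_1,v_5,v_9] = [v_5,v_9] − [v_1,v_9] + [v_1,v_5].
The 30×20 boundary matrix has rank 20 and Smith normal form diag(1,1,1,1,1,1,1,1,1,1,1,1,1,1,1,1,1,1,1,2).

Computing H_k = (kernel of ∂_k) / (image of ∂_{k+1}):

  H_0: rank C_0 − rank ∂_1 = 10 − 9 = 1, and the invariant factors of ∂_1 are all 1, so H_0 = Z.
  H_1: rank ker ∂_1 − rank ∂_2 = (30 − 9) − 20 = 1, and ∂_2 has invariant factor 2 > 1, so H_1 = Z ⊕ Z/2.
  H_2: rank ker ∂_2 − rank ∂_3 = (20 − 20) − 0 = 0, and there is no ∂_3, so H_2 = 0.

(K is a triangulation of the Klein bottle.)

Hence the Betti numbers are b_0 = 1, b_1 = 1, b_2 = 0.

b_0 = 1, b_1 = 1, b_2 = 0.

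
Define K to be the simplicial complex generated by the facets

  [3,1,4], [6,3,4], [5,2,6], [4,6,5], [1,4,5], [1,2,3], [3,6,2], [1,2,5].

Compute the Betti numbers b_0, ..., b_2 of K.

Order the vertices as 1 < 2 < 3 < 4 < 5 < 6. Listing each simplex with vertices in this order, K has dimension 2 with simplices:

  0-simplices (6): [1], [2], [3], [4], [5], [6]
  1-simplices (12): [1,2], [1,3], [1,4], [1,5], [2,3], [2,5], [2,6], [3,4], [3,6], [4,5], [4,6], [5,6]
  2-simplices (8): [1,2,3], [1,2,5], [1,3,4], [1,4,5], [2,3,6], [2,5,6], [3,4,6], [4,5,6]

Hence C_0 ≅ Z^6, C_1 ≅ Z^12, C_2 ≅ Z^8.

The boundary map ∂_1: C_1 → C_0 is given by ∂[p,q] = [q] − [p]. For instance
  ∂[2,5] = [5] − [2].
This gives a 6×12 integer matrix of rank 5; reducing to Smith normal form yields diagonal entries (1,1,1,1,1).

∂_2: C_2 → C_1 maps a triangle to the signed sum of its edges. For instance
  ∂[4,5,6] = [5,6] − [4,6] + [4,5],
  ∂[1,3,4] = [3,4] − [1,4] + [1,3].
As a 12×8 matrix over Z this has rank 7, with invariant factors (1,1,1,1,1,1,1).

Computing H_k = (kernel of ∂_k) / (image of ∂_{k+1}):

  H_0: rank C_0 − rank ∂_1 = 6 − 5 = 1, and the invariant factors of ∂_1 are all 1, so H_0 ≅ Z.
  H_1: rank ker ∂_1 − rank ∂_2 = (12 − 5) − 7 = 0, and the invariant factors of ∂_2 are all 1, so H_1 ≅ 0.
  H_2: rank ker ∂_2 − rank ∂_3 = (8 − 7) − 0 = 1, and there is no ∂_3, so H_2 ≅ Z.

(K is a triangulation of the 2-sphere S^2.)

Hence the Betti numbers are b_0 = 1, b_1 = 0, b_2 = 1.

b_0 = 1, b_1 = 0, b_2 = 1.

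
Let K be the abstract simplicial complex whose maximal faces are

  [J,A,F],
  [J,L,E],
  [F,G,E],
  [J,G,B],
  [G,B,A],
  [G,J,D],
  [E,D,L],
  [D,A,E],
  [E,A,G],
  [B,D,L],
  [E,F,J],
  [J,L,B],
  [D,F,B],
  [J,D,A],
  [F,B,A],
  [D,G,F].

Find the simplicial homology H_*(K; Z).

Fix the vertex order A < B < D < E < F < G < J < L and write every simplex with vertices in increasing order. Then dim K = 2 and the simplices of K are:

  0-simplices (8): A, B, D, E, F, G, J, L
  1-simplices (24): AB, AD, AE, AF, AG, AJ, BD, BF, BG, BJ, BL, DE, DF, DG, DJ, DL, EF, EG, EJ, EL, FG, FJ, GJ, JL
  2-simplices (16): ABF, ABG, ADE, ADJ, AEG, AFJ, BDF, BDL, BGJ, BJL, DEL, DFG, DGJ, EFG, EFJ, EJL

giving chain groups C_0 ≅ Z^8, C_1 ≅ Z^24, C_2 ≅ Z^16.

The boundary map ∂_1: C_1 → C_0 is given by ∂[p,q] = [q] − [p].
This gives a 8×24 integer matrix of rank 7; reducing to Smith normal form yields diagonal entries (1,1,1,1,1,1,1).

The boundary map ∂_2: C_2 → C_1 maps a triangle to the signed sum of its edges. For instance
  ∂EFG = FG − EG + EF,
  ∂DFG = FG − DG + DF.
As a 24×16 matrix over Z this has rank 15, with invariant factors (1,1,1,1,1,1,1,1,1,1,1,1,1,1,1).

Reading off H_k = ker ∂_k / im ∂_{k+1}:

  H_0: rank C_0 − rank ∂_1 = 8 − 7 = 1, and the invariant factors of ∂_1 are all 1, so H_0 = Z.
  H_1: rank ker ∂_1 − rank ∂_2 = (24 − 7) − 15 = 2, and the invariant factors of ∂_2 are all 1, so H_1 = Z^2.
  H_2: rank ker ∂_2 − rank ∂_3 = (16 − 15) − 0 = 1, and there is no ∂_3, so H_2 = Z.

(K is a triangulation of the torus T^2.)

H_0 ≅ Z,  H_1 ≅ Z^2,  H_2 ≅ Z.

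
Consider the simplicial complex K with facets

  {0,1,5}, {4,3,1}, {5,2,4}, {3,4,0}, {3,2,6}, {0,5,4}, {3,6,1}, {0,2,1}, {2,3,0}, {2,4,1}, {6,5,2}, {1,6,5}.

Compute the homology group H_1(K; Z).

H_1 = Z/2.

K has 7 vertices, 18 edges, 12 triangles.
rank ∂_1 = 6, rank ∂_2 = 12 ⇒ b_1 = 18 − 6 − 12 = 0; ∂_2 has invariant factor(s) [2] giving torsion. So H_1 ≅ Z/2.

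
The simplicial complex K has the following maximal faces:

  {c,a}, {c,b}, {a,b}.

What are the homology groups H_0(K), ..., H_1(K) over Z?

K has 3 vertices, 3 edges.
rank ∂_0 = 0, rank ∂_1 = 2 ⇒ b_0 = 3 − 0 − 2 = 1; all invariant factors of ∂_1 are 1 so no torsion. So H_0 ≅ Z.
rank ∂_1 = 2, rank ∂_2 = 0 ⇒ b_1 = 3 − 2 − 0 = 1. So H_1 ≅ Z.

H_0 = Z,  H_1 = Z.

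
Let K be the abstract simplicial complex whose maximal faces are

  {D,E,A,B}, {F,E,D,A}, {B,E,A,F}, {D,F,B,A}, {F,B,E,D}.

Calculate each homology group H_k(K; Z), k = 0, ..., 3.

H_0 ≅ Z,  H_1 = 0,  H_2 = 0,  H_3 ≅ Z.

We work with the vertex ordering A < B < D < E < F. The simplices of K, each written with vertices in increasing order, are:

  0-simplices (5): A, B, D, E, F
  1-simplices (10): AB, AD, AE, AF, BD, BE, BF, DE, DF, EF
  2-simplices (10): ABD, ABE, ABF, ADE, ADF, AEF, BDE, BDF, BEF, DEF
  3-simplices (5): ABDE, ABDF, ABEF, ADEF, BDEF

giving chain groups C_0 ≅ Z^5, C_1 ≅ Z^10, C_2 ≅ Z^10, C_3 ≅ Z^5.

Boundary ∂_1: C_1 → C_0 sends each edge [p,q] (with p < q) to q − p. For instance
  ∂EF = F − E.
The resulting 5×10 matrix has rank 4, and its Smith normal form has invariant factors (1,1,1,1).

∂_2: C_2 → C_1 acts by ∂[p,q,r] = [q,r] − [p,r] + [p,q]. For instance
  ∂ADF = DF − AF + AD,
  ∂AEF = EF − AF + AE.
The resulting 10×10 matrix has rank 6, and its Smith normal form has invariant factors (1,1,1,1,1,1).

The boundary map ∂_3: C_3 → C_2 sends each 3-simplex σ to the alternating sum Σ_i (−1)^i (σ with its i-th vertex removed). For instance
  ∂ADEF = DEF − AEF + ADF − ADE,
  ∂BDEF = DEF − BEF + BDF − BDE.
This gives a 10×5 integer matrix of rank 4; reducing to Smith normal form yields diagonal entries (1,1,1,1).

Reading off H_k = ker ∂_k / im ∂_{k+1}:

  H_0: rank C_0 − rank ∂_1 = 5 − 4 = 1, and the invariant factors of ∂_1 are all 1, so H_0 ≅ Z.
  H_1: rank ker ∂_1 − rank ∂_2 = (10 − 4) − 6 = 0, and the invariant factors of ∂_2 are all 1, so H_1 ≅ 0.
  H_2: rank ker ∂_2 − rank ∂_3 = (10 − 6) − 4 = 0, and the invariant factors of ∂_3 are all 1, so H_2 ≅ 0.
  H_3: rank ker ∂_3 − rank ∂_4 = (5 − 4) − 0 = 1, and there is no ∂_4, so H_3 ≅ Z.

As a check, the Euler characteristic is 5 − 10 + 10 − 5 = 0, which agrees with 1 − 0 + 0 − 1 = 0.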